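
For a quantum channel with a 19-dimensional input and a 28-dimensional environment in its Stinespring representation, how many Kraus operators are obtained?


Tracing out the environment in an orthonormal basis {|i>_E} gives Kraus operators K_i = <i|_E U |0>_E.
Number of Kraus operators = dim(H_env) = d_env
= 28

28


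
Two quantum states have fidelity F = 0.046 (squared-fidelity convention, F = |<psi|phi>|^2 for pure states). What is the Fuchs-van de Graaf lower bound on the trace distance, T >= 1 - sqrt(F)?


Fuchs-van de Graaf (squared-fidelity convention): 1 - sqrt(F) <= T <= sqrt(1 - F).
Lower bound: T >= 1 - sqrt(F)
sqrt(F) = sqrt(0.046) = 0.2145
T >= 1 - 0.2145
T >= 0.7855

0.7855


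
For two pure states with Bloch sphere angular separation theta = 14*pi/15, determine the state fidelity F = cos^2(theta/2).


For states separated by angle theta on Bloch sphere:
F = cos^2(theta/2)
theta = 14*pi/15 = 2.9322
theta/2 = 1.4661
cos(theta/2) = 0.1045
F = 0.0109

0.0109


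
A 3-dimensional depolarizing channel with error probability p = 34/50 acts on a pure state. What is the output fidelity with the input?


F = (1-p) + p/d
= (1 - 0.6800) + 0.6800/3
= 0.3200 + 0.2267
= 0.5467

0.5467


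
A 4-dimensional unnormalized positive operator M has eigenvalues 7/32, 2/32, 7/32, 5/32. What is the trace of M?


tr(M) = sum of eigenvalues
= 7/32 + 2/32 + 7/32 + 5/32
= 21/32
= 0.6562

0.6562


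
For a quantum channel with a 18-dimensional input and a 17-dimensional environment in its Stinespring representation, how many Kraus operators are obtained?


Tracing out the environment in an orthonormal basis {|i>_E} gives Kraus operators K_i = <i|_E U |0>_E.
Number of Kraus operators = dim(H_env) = d_env
= 17

17


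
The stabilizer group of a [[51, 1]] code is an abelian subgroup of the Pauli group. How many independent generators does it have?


For an [[n,k]] stabilizer code:
Number of stabilizer generators = n - k
= 51 - 1
= 50

50


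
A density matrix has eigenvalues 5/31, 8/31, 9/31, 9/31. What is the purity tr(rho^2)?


tr(rho^2) = sum of eigenvalues squared
= (5/31)^2 + (8/31)^2 + (9/31)^2 + (9/31)^2
= (25 + 64 + 81 + 81) / 961
= 251/961
= 0.2612

0.2612


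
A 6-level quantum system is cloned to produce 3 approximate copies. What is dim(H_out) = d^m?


Output space = H^(tensor 3) where dim(H) = 6
dim = 6^3
= 36 (after 2 factors)
= 216 (after 3 factors)
= 216

216


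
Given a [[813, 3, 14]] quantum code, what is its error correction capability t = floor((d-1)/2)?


Code parameters: [[813, 3, 14]], distance d = 14.
Number of correctable errors = floor((d-1)/2)
= floor((14 - 1)/2)
= floor(13/2)
= 6

6


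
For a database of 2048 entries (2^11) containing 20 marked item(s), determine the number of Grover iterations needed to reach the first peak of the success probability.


After j Grover iterations the success probability is P(j) = sin^2((2j+1)*theta), where sin(theta) = sqrt(k/N).
N = 2^11 = 2048, k = 20
sin(theta) = sqrt(k/N) = 0.09882117688
theta = arcsin(sqrt(k/N)) = 0.0989827296 rad
P(j) reaches its first maximum when (2j+1)*theta is as close as possible to pi/2, i.e. j = round(pi/(4*theta) - 1/2).
pi/(4*theta) - 1/2 = 7.4347
(For comparison, the common estimate pi/4 * sqrt(N/k) = 7.9477; the exact maximiser is used here.)
Optimal iterations = 7

7


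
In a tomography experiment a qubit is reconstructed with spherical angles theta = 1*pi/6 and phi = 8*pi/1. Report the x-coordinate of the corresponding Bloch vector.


theta = 0.5236, phi = 25.1327
r_x = sin(theta)*cos(phi) = 0.5000 * 1.0000
r_x = 0.5000

0.5000


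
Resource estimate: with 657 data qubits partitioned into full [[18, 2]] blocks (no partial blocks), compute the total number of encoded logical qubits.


Each code block uses 18 physical qubits for 2 logical qubit(s).
Number of complete blocks = floor(657 / 18) = 36
Logical qubits = 36 * 2
= 72

72


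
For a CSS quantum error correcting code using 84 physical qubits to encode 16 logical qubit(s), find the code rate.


Code rate R = k/n
= 16/84
= 0.1905

0.1905


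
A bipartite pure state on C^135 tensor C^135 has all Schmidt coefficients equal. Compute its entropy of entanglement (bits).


For a maximally entangled state in d x d:
S = log2(d) = log2(135)
= 7.0768

7.0768


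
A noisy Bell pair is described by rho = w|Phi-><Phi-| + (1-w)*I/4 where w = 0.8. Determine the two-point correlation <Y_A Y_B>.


|Phi-> = (|00> - |11>)/sqrt(2)
For the pure Bell state, <Y_A Y_B> = +1 (Bell-state Pauli correlator).
The maximally-mixed part I/4 has tr(I/4 * P tensor P) = 0 for any traceless Pauli P.
So <Y_A Y_B>_rho = w * (+1) + (1 - w) * 0
= 0.8 * (+1)
= 0.8000

0.8000


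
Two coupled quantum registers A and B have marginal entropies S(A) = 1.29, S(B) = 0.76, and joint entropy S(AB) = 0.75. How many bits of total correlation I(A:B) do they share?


I(A:B) = S(A) + S(B) - S(AB)
= 1.29 + 0.76 - 0.75
= 1.3000

1.3000


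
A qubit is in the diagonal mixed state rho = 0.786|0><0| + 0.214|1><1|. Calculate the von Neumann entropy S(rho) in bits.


S = -p*log2(p) - (1-p)*log2(1-p)
p = 0.7860, 1-p = 0.2140
= -0.7860 * log2(0.7860) - 0.2140 * log2(0.2140)
= -(-0.2731) - (-0.4760)
= 0.7491

0.7491


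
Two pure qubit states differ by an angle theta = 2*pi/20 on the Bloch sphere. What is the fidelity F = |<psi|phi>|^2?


For states separated by angle theta on Bloch sphere:
F = cos^2(theta/2)
theta = 2*pi/20 = 0.3142
theta/2 = 0.1571
cos(theta/2) = 0.9877
F = 0.9755

0.9755


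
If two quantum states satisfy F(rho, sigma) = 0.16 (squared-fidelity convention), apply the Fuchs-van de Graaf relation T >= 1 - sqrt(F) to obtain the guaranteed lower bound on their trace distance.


Fuchs-van de Graaf (squared-fidelity convention): 1 - sqrt(F) <= T <= sqrt(1 - F).
Lower bound: T >= 1 - sqrt(F)
sqrt(F) = sqrt(0.16) = 0.4000
T >= 1 - 0.4000
T >= 0.6000

0.6000


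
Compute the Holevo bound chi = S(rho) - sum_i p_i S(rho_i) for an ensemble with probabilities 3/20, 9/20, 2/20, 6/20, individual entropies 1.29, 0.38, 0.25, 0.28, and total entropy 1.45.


chi = S(rho) - sum_i p_i * S(rho_i)
Weighted entropy = 3/20 * 1.29 + 9/20 * 0.38 + 2/20 * 0.25 + 6/20 * 0.28
= 0.4735
chi = 1.45 - 0.4735
= 0.9765

0.9765


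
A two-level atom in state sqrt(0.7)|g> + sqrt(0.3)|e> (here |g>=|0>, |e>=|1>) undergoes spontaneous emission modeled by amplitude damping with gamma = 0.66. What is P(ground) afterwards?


For amplitude damping with parameter gamma on state sqrt(a)|0> + sqrt(b)|1>:
alpha^2 = 0.7, beta^2 = 0.3
P(|0>) = alpha^2 + gamma * beta^2
= 0.7 + 0.66 * 0.3
= 0.7 + 0.1980
= 0.8980

0.8980


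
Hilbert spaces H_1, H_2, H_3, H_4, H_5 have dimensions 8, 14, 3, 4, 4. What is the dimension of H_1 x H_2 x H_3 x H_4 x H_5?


dim(H_1 x H_2 x H_3 x H_4 x H_5) = 8 * 14 * 3 * 4 * 4
= 112 * 3 * 4 * 4
= 336 * 4 * 4
= 1344 * 4
= 5376

5376


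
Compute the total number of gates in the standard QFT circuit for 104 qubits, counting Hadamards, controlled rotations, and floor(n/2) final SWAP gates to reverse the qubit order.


Hadamard gates: 104
Controlled rotations: n*(n-1)/2 = 104*103/2 = 5356
SWAP gates: floor(n/2) = floor(104/2) = 52
Total = 104 + 5356 + 52
= 5512

5512


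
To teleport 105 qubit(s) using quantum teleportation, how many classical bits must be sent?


Quantum teleportation requires 2 classical bits per qubit teleported.
105 qubit(s) -> 2 * 105 = 210 classical bits

210


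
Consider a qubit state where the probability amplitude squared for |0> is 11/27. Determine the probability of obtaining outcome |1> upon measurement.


|alpha|^2 = 11/27 = 0.4074
|beta|^2 = 1 - 11/27 = 16/27 = 0.5926
P(|1>) = |beta|^2 = 0.5926

0.5926


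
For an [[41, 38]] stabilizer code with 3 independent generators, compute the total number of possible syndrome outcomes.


Each stabilizer generator gives a binary (+1 or -1) measurement outcome.
With 3 independent generators:
Total syndromes = 2^3
= 8

8


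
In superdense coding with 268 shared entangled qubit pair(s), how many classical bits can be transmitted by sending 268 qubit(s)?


Superdense coding allows 2 classical bits per shared entangled pair.
268 pair(s) -> 2 * 268 = 536 classical bits

536


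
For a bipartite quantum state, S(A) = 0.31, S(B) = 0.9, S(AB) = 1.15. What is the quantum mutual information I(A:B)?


I(A:B) = S(A) + S(B) - S(AB)
= 0.31 + 0.9 - 1.15
= 0.0600

0.0600


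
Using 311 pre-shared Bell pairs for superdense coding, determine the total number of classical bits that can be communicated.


Superdense coding allows 2 classical bits per shared entangled pair.
311 pair(s) -> 2 * 311 = 622 classical bits

622


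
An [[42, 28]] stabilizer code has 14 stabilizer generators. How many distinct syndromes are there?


Each stabilizer generator gives a binary (+1 or -1) measurement outcome.
With 14 independent generators:
Total syndromes = 2^14
= 16384

16384


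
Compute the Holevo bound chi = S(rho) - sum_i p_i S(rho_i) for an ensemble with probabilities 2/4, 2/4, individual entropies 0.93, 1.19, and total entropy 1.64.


chi = S(rho) - sum_i p_i * S(rho_i)
Weighted entropy = 2/4 * 0.93 + 2/4 * 1.19
= 1.0600
chi = 1.64 - 1.0600
= 0.5800

0.5800


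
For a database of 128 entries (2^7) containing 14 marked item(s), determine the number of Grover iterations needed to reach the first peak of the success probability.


After j Grover iterations the success probability is P(j) = sin^2((2j+1)*theta), where sin(theta) = sqrt(k/N).
N = 2^7 = 128, k = 14
sin(theta) = sqrt(k/N) = 0.3307189139
theta = arcsin(sqrt(k/N)) = 0.3370652533 rad
P(j) reaches its first maximum when (2j+1)*theta is as close as possible to pi/2, i.e. j = round(pi/(4*theta) - 1/2).
pi/(4*theta) - 1/2 = 1.8301
(For comparison, the common estimate pi/4 * sqrt(N/k) = 2.3748; the exact maximiser is used here.)
Optimal iterations = 2

2


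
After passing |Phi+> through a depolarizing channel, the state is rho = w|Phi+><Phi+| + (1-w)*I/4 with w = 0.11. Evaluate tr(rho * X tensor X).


|Phi+> = (|00> + |11>)/sqrt(2)
For the pure Bell state, <X_A X_B> = +1 (Bell-state Pauli correlator).
The maximally-mixed part I/4 has tr(I/4 * P tensor P) = 0 for any traceless Pauli P.
So <X_A X_B>_rho = w * (+1) + (1 - w) * 0
= 0.11 * (+1)
= 0.1100

0.1100


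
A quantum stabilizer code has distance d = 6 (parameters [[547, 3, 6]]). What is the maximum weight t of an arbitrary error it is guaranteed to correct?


Code parameters: [[547, 3, 6]], distance d = 6.
Number of correctable errors = floor((d-1)/2)
= floor((6 - 1)/2)
= floor(5/2)
= 2

2


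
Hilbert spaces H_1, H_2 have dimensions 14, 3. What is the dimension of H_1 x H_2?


dim(H_1 x H_2) = 14 * 3
= 42

42


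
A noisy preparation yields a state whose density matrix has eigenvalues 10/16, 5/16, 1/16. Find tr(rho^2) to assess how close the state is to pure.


tr(rho^2) = sum of eigenvalues squared
= (10/16)^2 + (5/16)^2 + (1/16)^2
= (100 + 25 + 1) / 256
= 126/256
= 0.4922

0.4922


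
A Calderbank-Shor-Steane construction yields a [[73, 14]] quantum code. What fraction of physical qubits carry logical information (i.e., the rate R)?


Code rate R = k/n
= 14/73
= 0.1918

0.1918


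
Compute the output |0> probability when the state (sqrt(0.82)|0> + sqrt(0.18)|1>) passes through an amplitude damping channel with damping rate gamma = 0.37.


For amplitude damping with parameter gamma on state sqrt(a)|0> + sqrt(b)|1>:
alpha^2 = 0.82, beta^2 = 0.18
P(|0>) = alpha^2 + gamma * beta^2
= 0.82 + 0.37 * 0.18
= 0.82 + 0.0666
= 0.8866

0.8866


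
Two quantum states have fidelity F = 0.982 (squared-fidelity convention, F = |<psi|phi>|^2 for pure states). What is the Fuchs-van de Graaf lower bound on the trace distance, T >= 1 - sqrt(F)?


Fuchs-van de Graaf (squared-fidelity convention): 1 - sqrt(F) <= T <= sqrt(1 - F).
Lower bound: T >= 1 - sqrt(F)
sqrt(F) = sqrt(0.982) = 0.9910
T >= 1 - 0.9910
T >= 0.0090

0.0090


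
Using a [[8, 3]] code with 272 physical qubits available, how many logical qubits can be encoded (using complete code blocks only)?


Each code block uses 8 physical qubits for 3 logical qubit(s).
Number of complete blocks = floor(272 / 8) = 34
Logical qubits = 34 * 3
= 102

102


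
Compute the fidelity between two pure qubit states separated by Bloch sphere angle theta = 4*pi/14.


For states separated by angle theta on Bloch sphere:
F = cos^2(theta/2)
theta = 4*pi/14 = 0.8976
theta/2 = 0.4488
cos(theta/2) = 0.9010
F = 0.8117

0.8117


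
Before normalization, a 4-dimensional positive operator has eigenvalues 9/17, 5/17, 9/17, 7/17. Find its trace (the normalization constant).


tr(M) = sum of eigenvalues
= 9/17 + 5/17 + 9/17 + 7/17
= 30/17
= 1.7647

1.7647


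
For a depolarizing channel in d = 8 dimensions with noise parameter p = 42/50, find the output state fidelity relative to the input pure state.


F = (1-p) + p/d
= (1 - 0.8400) + 0.8400/8
= 0.1600 + 0.1050
= 0.2650

0.2650


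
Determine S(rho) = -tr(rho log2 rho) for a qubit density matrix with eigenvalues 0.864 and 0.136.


S = -p*log2(p) - (1-p)*log2(1-p)
p = 0.8640, 1-p = 0.1360
= -0.8640 * log2(0.8640) - 0.1360 * log2(0.1360)
= -(-0.1822) - (-0.3915)
= 0.5737

0.5737


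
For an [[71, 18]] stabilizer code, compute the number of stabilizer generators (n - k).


For an [[n,k]] stabilizer code:
Number of stabilizer generators = n - k
= 71 - 18
= 53

53


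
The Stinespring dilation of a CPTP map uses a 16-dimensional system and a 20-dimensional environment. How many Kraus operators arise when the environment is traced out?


Tracing out the environment in an orthonormal basis {|i>_E} gives Kraus operators K_i = <i|_E U |0>_E.
Number of Kraus operators = dim(H_env) = d_env
= 20

20


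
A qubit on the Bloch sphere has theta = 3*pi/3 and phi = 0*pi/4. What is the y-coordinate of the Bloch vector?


theta = 3.1416, phi = 0.0000
r_y = sin(theta)*sin(phi) = 0.0000 * 0.0000
r_y = 0.0000

0.0000


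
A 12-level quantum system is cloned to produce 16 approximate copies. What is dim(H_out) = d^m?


Output space = H^(tensor 16) where dim(H) = 12
dim = 12^16
= 144 (after 2 factors)
= 1728 (after 3 factors)
= 20736 (after 4 factors)
= 248832 (after 5 factors)
= 2985984 (after 6 factors)
= 35831808 (after 7 factors)
= 429981696 (after 8 factors)
= 5159780352 (after 9 factors)
= 61917364224 (after 10 factors)
= 743008370688 (after 11 factors)
= 8916100448256 (after 12 factors)
= 106993205379072 (after 13 factors)
= 1283918464548864 (after 14 factors)
= 15407021574586368 (after 15 factors)
= 184884258895036416 (after 16 factors)
= 184884258895036416

184884258895036416


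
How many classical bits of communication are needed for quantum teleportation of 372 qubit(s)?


Quantum teleportation requires 2 classical bits per qubit teleported.
372 qubit(s) -> 2 * 372 = 744 classical bits

744


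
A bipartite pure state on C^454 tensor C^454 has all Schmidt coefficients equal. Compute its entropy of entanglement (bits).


For a maximally entangled state in d x d:
S = log2(d) = log2(454)
= 8.8265

8.8265


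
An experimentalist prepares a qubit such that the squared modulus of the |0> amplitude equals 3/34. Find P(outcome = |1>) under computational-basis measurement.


|alpha|^2 = 3/34 = 0.0882
|beta|^2 = 1 - 3/34 = 31/34 = 0.9118
P(|1>) = |beta|^2 = 0.9118

0.9118


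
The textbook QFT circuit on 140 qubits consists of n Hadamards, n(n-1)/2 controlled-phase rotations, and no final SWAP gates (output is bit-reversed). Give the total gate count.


Hadamard gates: 140
Controlled rotations: n*(n-1)/2 = 140*139/2 = 9730
SWAP gates: 0 (omitted)
Total = 140 + 9730
= 9870

9870


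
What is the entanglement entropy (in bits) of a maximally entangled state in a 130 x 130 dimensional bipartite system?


For a maximally entangled state in d x d:
S = log2(d) = log2(130)
= 7.0224

7.0224


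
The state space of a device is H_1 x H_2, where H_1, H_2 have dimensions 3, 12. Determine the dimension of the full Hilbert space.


dim(H_1 x H_2) = 3 * 12
= 36

36


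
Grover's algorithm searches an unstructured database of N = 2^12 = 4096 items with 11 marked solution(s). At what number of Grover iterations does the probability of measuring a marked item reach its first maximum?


After j Grover iterations the success probability is P(j) = sin^2((2j+1)*theta), where sin(theta) = sqrt(k/N).
N = 2^12 = 4096, k = 11
sin(theta) = sqrt(k/N) = 0.05182226235
theta = arcsin(sqrt(k/N)) = 0.05184548561 rad
P(j) reaches its first maximum when (2j+1)*theta is as close as possible to pi/2, i.e. j = round(pi/(4*theta) - 1/2).
pi/(4*theta) - 1/2 = 14.6488
(For comparison, the common estimate pi/4 * sqrt(N/k) = 15.1556; the exact maximiser is used here.)
Optimal iterations = 15

15


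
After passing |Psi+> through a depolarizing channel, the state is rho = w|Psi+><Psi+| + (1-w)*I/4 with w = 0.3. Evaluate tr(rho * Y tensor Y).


|Psi+> = (|01> + |10>)/sqrt(2)
For the pure Bell state, <Y_A Y_B> = +1 (Bell-state Pauli correlator).
The maximally-mixed part I/4 has tr(I/4 * P tensor P) = 0 for any traceless Pauli P.
So <Y_A Y_B>_rho = w * (+1) + (1 - w) * 0
= 0.3 * (+1)
= 0.3000

0.3000


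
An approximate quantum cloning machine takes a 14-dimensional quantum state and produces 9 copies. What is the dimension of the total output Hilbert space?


Output space = H^(tensor 9) where dim(H) = 14
dim = 14^9
= 196 (after 2 factors)
= 2744 (after 3 factors)
= 38416 (after 4 factors)
= 537824 (after 5 factors)
= 7529536 (after 6 factors)
= 105413504 (after 7 factors)
= 1475789056 (after 8 factors)
= 20661046784 (after 9 factors)
= 20661046784

20661046784


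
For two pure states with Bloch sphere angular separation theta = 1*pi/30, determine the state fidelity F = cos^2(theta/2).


For states separated by angle theta on Bloch sphere:
F = cos^2(theta/2)
theta = 1*pi/30 = 0.1047
theta/2 = 0.0524
cos(theta/2) = 0.9986
F = 0.9973

0.9973


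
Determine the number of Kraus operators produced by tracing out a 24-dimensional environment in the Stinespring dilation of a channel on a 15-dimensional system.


Tracing out the environment in an orthonormal basis {|i>_E} gives Kraus operators K_i = <i|_E U |0>_E.
Number of Kraus operators = dim(H_env) = d_env
= 24

24


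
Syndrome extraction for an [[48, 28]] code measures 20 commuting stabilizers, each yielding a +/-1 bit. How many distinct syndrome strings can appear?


Each stabilizer generator gives a binary (+1 or -1) measurement outcome.
With 20 independent generators:
Total syndromes = 2^20
= 1048576

1048576


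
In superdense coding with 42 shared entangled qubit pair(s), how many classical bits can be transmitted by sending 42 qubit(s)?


Superdense coding allows 2 classical bits per shared entangled pair.
42 pair(s) -> 2 * 42 = 84 classical bits

84


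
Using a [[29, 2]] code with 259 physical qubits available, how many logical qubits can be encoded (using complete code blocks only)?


Each code block uses 29 physical qubits for 2 logical qubit(s).
Number of complete blocks = floor(259 / 29) = 8
Logical qubits = 8 * 2
= 16

16


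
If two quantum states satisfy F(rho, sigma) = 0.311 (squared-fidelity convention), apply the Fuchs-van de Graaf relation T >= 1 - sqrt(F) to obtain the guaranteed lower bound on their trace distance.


Fuchs-van de Graaf (squared-fidelity convention): 1 - sqrt(F) <= T <= sqrt(1 - F).
Lower bound: T >= 1 - sqrt(F)
sqrt(F) = sqrt(0.311) = 0.5577
T >= 1 - 0.5577
T >= 0.4423

0.4423


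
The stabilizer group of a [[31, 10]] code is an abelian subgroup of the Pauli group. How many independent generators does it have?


For an [[n,k]] stabilizer code:
Number of stabilizer generators = n - k
= 31 - 10
= 21

21


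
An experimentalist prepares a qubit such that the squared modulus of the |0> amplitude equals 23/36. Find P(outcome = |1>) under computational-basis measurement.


|alpha|^2 = 23/36 = 0.6389
|beta|^2 = 1 - 23/36 = 13/36 = 0.3611
P(|1>) = |beta|^2 = 0.3611

0.3611


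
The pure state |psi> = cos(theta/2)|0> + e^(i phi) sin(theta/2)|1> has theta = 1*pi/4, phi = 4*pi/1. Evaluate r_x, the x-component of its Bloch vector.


theta = 0.7854, phi = 12.5664
r_x = sin(theta)*cos(phi) = 0.7071 * 1.0000
r_x = 0.7071

0.7071


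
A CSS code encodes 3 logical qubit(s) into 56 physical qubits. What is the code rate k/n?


Code rate R = k/n
= 3/56
= 0.0536

0.0536


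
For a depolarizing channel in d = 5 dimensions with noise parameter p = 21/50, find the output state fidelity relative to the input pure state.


F = (1-p) + p/d
= (1 - 0.4200) + 0.4200/5
= 0.5800 + 0.0840
= 0.6640

0.6640


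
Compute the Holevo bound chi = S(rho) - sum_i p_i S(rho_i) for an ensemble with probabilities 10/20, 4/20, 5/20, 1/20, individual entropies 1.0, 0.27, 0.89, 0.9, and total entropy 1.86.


chi = S(rho) - sum_i p_i * S(rho_i)
Weighted entropy = 10/20 * 1.0 + 4/20 * 0.27 + 5/20 * 0.89 + 1/20 * 0.9
= 0.8215
chi = 1.86 - 0.8215
= 1.0385

1.0385


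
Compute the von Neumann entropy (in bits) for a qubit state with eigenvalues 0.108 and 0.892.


S = -p*log2(p) - (1-p)*log2(1-p)
p = 0.1080, 1-p = 0.8920
= -0.1080 * log2(0.1080) - 0.8920 * log2(0.8920)
= -(-0.3468) - (-0.1471)
= 0.4939

0.4939


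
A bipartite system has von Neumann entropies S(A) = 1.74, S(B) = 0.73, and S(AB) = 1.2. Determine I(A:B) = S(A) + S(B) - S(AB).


I(A:B) = S(A) + S(B) - S(AB)
= 1.74 + 0.73 - 1.2
= 1.2700

1.2700


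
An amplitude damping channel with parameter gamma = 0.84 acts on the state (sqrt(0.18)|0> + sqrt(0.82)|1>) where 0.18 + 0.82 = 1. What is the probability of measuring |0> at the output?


For amplitude damping with parameter gamma on state sqrt(a)|0> + sqrt(b)|1>:
alpha^2 = 0.18, beta^2 = 0.82
P(|0>) = alpha^2 + gamma * beta^2
= 0.18 + 0.84 * 0.82
= 0.18 + 0.6888
= 0.8688

0.8688


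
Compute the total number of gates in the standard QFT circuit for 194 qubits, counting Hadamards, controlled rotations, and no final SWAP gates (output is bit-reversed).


Hadamard gates: 194
Controlled rotations: n*(n-1)/2 = 194*193/2 = 18721
SWAP gates: 0 (omitted)
Total = 194 + 18721
= 18915

18915


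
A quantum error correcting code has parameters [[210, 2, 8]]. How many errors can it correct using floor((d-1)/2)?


Code parameters: [[210, 2, 8]], distance d = 8.
Number of correctable errors = floor((d-1)/2)
= floor((8 - 1)/2)
= floor(7/2)
= 3

3


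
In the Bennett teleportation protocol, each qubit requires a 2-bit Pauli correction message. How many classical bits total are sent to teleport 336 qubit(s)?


Quantum teleportation requires 2 classical bits per qubit teleported.
336 qubit(s) -> 2 * 336 = 672 classical bits

672


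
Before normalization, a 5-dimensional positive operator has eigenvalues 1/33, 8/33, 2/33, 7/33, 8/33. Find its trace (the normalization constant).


tr(M) = sum of eigenvalues
= 1/33 + 8/33 + 2/33 + 7/33 + 8/33
= 26/33
= 0.7879

0.7879


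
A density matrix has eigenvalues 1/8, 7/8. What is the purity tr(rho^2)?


tr(rho^2) = sum of eigenvalues squared
= (1/8)^2 + (7/8)^2
= (1 + 49) / 64
= 50/64
= 0.7812

0.7812


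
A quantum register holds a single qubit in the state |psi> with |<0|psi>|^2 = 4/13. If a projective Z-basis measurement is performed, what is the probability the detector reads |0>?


|alpha|^2 = 4/13 = 0.3077
|beta|^2 = 1 - 4/13 = 9/13 = 0.6923
P(|0>) = |alpha|^2 = 0.3077

0.3077


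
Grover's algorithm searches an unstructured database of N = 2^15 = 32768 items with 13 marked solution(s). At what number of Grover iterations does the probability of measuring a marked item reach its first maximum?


After j Grover iterations the success probability is P(j) = sin^2((2j+1)*theta), where sin(theta) = sqrt(k/N).
N = 2^15 = 32768, k = 13
sin(theta) = sqrt(k/N) = 0.01991804497
theta = arcsin(sqrt(k/N)) = 0.01991936222 rad
P(j) reaches its first maximum when (2j+1)*theta is as close as possible to pi/2, i.e. j = round(pi/(4*theta) - 1/2).
pi/(4*theta) - 1/2 = 38.9289
(For comparison, the common estimate pi/4 * sqrt(N/k) = 39.4315; the exact maximiser is used here.)
Optimal iterations = 39

39


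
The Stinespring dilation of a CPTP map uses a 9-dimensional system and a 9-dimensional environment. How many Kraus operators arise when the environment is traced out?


Tracing out the environment in an orthonormal basis {|i>_E} gives Kraus operators K_i = <i|_E U |0>_E.
Number of Kraus operators = dim(H_env) = d_env
= 9

9


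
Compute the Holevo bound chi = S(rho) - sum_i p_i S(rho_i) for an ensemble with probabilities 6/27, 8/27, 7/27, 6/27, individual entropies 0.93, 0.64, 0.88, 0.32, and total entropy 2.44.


chi = S(rho) - sum_i p_i * S(rho_i)
Weighted entropy = 6/27 * 0.93 + 8/27 * 0.64 + 7/27 * 0.88 + 6/27 * 0.32
= 0.6956
chi = 2.44 - 0.6956
= 1.7444

1.7444


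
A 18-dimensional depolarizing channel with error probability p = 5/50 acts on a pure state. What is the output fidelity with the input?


F = (1-p) + p/d
= (1 - 0.1000) + 0.1000/18
= 0.9000 + 0.0056
= 0.9056

0.9056


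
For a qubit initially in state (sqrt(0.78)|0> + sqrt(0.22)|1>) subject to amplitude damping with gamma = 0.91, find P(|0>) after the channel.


For amplitude damping with parameter gamma on state sqrt(a)|0> + sqrt(b)|1>:
alpha^2 = 0.78, beta^2 = 0.22
P(|0>) = alpha^2 + gamma * beta^2
= 0.78 + 0.91 * 0.22
= 0.78 + 0.2002
= 0.9802

0.9802


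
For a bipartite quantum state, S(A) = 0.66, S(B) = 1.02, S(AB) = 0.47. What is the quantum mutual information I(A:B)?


I(A:B) = S(A) + S(B) - S(AB)
= 0.66 + 1.02 - 0.47
= 1.2100

1.2100


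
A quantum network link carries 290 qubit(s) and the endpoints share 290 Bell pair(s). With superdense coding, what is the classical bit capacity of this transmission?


Superdense coding allows 2 classical bits per shared entangled pair.
290 pair(s) -> 2 * 290 = 580 classical bits

580


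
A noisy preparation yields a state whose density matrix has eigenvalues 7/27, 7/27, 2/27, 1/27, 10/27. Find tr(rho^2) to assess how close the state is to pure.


tr(rho^2) = sum of eigenvalues squared
= (7/27)^2 + (7/27)^2 + (2/27)^2 + (1/27)^2 + (10/27)^2
= (49 + 49 + 4 + 1 + 100) / 729
= 203/729
= 0.2785

0.2785


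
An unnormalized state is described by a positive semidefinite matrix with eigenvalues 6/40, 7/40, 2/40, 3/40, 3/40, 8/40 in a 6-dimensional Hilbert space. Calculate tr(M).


tr(M) = sum of eigenvalues
= 6/40 + 7/40 + 2/40 + 3/40 + 3/40 + 8/40
= 29/40
= 0.7250

0.7250


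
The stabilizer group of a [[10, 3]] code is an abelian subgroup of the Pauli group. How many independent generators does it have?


For an [[n,k]] stabilizer code:
Number of stabilizer generators = n - k
= 10 - 3
= 7

7


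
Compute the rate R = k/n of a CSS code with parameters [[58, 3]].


Code rate R = k/n
= 3/58
= 0.0517

0.0517


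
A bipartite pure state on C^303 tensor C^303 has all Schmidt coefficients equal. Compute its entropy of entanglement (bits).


For a maximally entangled state in d x d:
S = log2(d) = log2(303)
= 8.2432

8.2432


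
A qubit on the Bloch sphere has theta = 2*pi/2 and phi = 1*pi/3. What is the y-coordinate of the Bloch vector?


theta = 3.1416, phi = 1.0472
r_y = sin(theta)*sin(phi) = 0.0000 * 0.8660
r_y = 0.0000

0.0000


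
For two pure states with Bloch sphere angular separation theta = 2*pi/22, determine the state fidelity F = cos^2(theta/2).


For states separated by angle theta on Bloch sphere:
F = cos^2(theta/2)
theta = 2*pi/22 = 0.2856
theta/2 = 0.1428
cos(theta/2) = 0.9898
F = 0.9797

0.9797


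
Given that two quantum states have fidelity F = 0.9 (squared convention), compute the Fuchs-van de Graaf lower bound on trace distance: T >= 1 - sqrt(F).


Fuchs-van de Graaf (squared-fidelity convention): 1 - sqrt(F) <= T <= sqrt(1 - F).
Lower bound: T >= 1 - sqrt(F)
sqrt(F) = sqrt(0.9) = 0.9487
T >= 1 - 0.9487
T >= 0.0513

0.0513


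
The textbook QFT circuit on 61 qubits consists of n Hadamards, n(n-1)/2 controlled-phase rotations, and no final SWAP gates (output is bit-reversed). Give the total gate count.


Hadamard gates: 61
Controlled rotations: n*(n-1)/2 = 61*60/2 = 1830
SWAP gates: 0 (omitted)
Total = 61 + 1830
= 1891

1891


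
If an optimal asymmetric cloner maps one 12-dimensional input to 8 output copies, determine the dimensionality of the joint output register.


Output space = H^(tensor 8) where dim(H) = 12
dim = 12^8
= 144 (after 2 factors)
= 1728 (after 3 factors)
= 20736 (after 4 factors)
= 248832 (after 5 factors)
= 2985984 (after 6 factors)
= 35831808 (after 7 factors)
= 429981696 (after 8 factors)
= 429981696

429981696


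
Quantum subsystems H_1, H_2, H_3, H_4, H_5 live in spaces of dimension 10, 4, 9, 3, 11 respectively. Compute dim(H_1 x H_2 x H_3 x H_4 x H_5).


dim(H_1 x H_2 x H_3 x H_4 x H_5) = 10 * 4 * 9 * 3 * 11
= 40 * 9 * 3 * 11
= 360 * 3 * 11
= 1080 * 11
= 11880

11880


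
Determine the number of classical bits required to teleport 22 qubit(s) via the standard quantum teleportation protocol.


Quantum teleportation requires 2 classical bits per qubit teleported.
22 qubit(s) -> 2 * 22 = 44 classical bits

44


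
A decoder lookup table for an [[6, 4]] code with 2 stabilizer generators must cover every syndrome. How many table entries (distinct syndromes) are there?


Each stabilizer generator gives a binary (+1 or -1) measurement outcome.
With 2 independent generators:
Total syndromes = 2^2
= 4

4


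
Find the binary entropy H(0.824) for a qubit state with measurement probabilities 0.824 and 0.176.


S = -p*log2(p) - (1-p)*log2(1-p)
p = 0.8240, 1-p = 0.1760
= -0.8240 * log2(0.8240) - 0.1760 * log2(0.1760)
= -(-0.2301) - (-0.4411)
= 0.6712

0.6712


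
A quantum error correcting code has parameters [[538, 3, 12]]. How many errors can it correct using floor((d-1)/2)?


Code parameters: [[538, 3, 12]], distance d = 12.
Number of correctable errors = floor((d-1)/2)
= floor((12 - 1)/2)
= floor(11/2)
= 5

5


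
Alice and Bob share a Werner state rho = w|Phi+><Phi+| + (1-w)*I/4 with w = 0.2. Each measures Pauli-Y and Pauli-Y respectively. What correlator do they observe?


|Phi+> = (|00> + |11>)/sqrt(2)
For the pure Bell state, <Y_A Y_B> = -1 (Bell-state Pauli correlator).
The maximally-mixed part I/4 has tr(I/4 * P tensor P) = 0 for any traceless Pauli P.
So <Y_A Y_B>_rho = w * (-1) + (1 - w) * 0
= 0.2 * (-1)
= -0.2000

-0.2000


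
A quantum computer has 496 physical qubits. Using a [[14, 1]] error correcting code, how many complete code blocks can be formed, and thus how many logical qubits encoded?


Each code block uses 14 physical qubits for 1 logical qubit(s).
Number of complete blocks = floor(496 / 14) = 35
Logical qubits = 35 * 1
= 35

35


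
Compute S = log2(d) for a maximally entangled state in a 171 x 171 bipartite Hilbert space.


For a maximally entangled state in d x d:
S = log2(d) = log2(171)
= 7.4179

7.4179


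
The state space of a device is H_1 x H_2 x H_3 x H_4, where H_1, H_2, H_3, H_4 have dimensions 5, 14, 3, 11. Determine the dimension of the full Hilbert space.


dim(H_1 x H_2 x H_3 x H_4) = 5 * 14 * 3 * 11
= 70 * 3 * 11
= 210 * 11
= 2310

2310


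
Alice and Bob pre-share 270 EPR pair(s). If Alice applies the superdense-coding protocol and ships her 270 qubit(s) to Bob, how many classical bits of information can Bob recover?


Superdense coding allows 2 classical bits per shared entangled pair.
270 pair(s) -> 2 * 270 = 540 classical bits

540


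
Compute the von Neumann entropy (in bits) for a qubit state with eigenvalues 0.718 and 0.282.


S = -p*log2(p) - (1-p)*log2(1-p)
p = 0.7180, 1-p = 0.2820
= -0.7180 * log2(0.7180) - 0.2820 * log2(0.2820)
= -(-0.3432) - (-0.5150)
= 0.8582

0.8582


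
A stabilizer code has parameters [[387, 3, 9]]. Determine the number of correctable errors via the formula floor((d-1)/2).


Code parameters: [[387, 3, 9]], distance d = 9.
Number of correctable errors = floor((d-1)/2)
= floor((9 - 1)/2)
= floor(8/2)
= 4

4


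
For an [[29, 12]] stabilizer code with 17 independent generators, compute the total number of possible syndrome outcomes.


Each stabilizer generator gives a binary (+1 or -1) measurement outcome.
With 17 independent generators:
Total syndromes = 2^17
= 131072

131072


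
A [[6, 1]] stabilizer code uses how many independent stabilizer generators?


For an [[n,k]] stabilizer code:
Number of stabilizer generators = n - k
= 6 - 1
= 5

5


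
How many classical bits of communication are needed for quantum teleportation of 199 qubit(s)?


Quantum teleportation requires 2 classical bits per qubit teleported.
199 qubit(s) -> 2 * 199 = 398 classical bits

398


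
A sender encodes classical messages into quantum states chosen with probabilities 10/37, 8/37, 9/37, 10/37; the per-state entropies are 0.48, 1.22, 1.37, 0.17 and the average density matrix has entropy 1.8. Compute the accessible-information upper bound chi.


chi = S(rho) - sum_i p_i * S(rho_i)
Weighted entropy = 10/37 * 0.48 + 8/37 * 1.22 + 9/37 * 1.37 + 10/37 * 0.17
= 0.7727
chi = 1.8 - 0.7727
= 1.0273

1.0273


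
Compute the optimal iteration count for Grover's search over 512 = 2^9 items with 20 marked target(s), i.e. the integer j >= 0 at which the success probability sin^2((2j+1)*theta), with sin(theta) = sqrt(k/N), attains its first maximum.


After j Grover iterations the success probability is P(j) = sin^2((2j+1)*theta), where sin(theta) = sqrt(k/N).
N = 2^9 = 512, k = 20
sin(theta) = sqrt(k/N) = 0.1976423538
theta = arcsin(sqrt(k/N)) = 0.1989522465 rad
P(j) reaches its first maximum when (2j+1)*theta is as close as possible to pi/2, i.e. j = round(pi/(4*theta) - 1/2).
pi/(4*theta) - 1/2 = 3.4477
(For comparison, the common estimate pi/4 * sqrt(N/k) = 3.9738; the exact maximiser is used here.)
Optimal iterations = 3

3


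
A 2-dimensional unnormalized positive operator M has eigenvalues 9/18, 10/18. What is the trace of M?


tr(M) = sum of eigenvalues
= 9/18 + 10/18
= 19/18
= 1.0556

1.0556


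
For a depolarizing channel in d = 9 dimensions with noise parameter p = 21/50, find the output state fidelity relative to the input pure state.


F = (1-p) + p/d
= (1 - 0.4200) + 0.4200/9
= 0.5800 + 0.0467
= 0.6267

0.6267


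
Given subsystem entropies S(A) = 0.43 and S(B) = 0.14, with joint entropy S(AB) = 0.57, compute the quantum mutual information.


I(A:B) = S(A) + S(B) - S(AB)
= 0.43 + 0.14 - 0.57
= 0.0000

0.0000


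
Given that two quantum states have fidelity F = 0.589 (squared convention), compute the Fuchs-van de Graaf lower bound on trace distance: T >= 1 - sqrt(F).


Fuchs-van de Graaf (squared-fidelity convention): 1 - sqrt(F) <= T <= sqrt(1 - F).
Lower bound: T >= 1 - sqrt(F)
sqrt(F) = sqrt(0.589) = 0.7675
T >= 1 - 0.7675
T >= 0.2325

0.2325


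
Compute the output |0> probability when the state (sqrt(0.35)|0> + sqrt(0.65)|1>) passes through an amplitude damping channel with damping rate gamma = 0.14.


For amplitude damping with parameter gamma on state sqrt(a)|0> + sqrt(b)|1>:
alpha^2 = 0.35, beta^2 = 0.65
P(|0>) = alpha^2 + gamma * beta^2
= 0.35 + 0.14 * 0.65
= 0.35 + 0.0910
= 0.4410

0.4410


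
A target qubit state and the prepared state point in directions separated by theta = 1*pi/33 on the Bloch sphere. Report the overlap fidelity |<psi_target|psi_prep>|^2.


For states separated by angle theta on Bloch sphere:
F = cos^2(theta/2)
theta = 1*pi/33 = 0.0952
theta/2 = 0.0476
cos(theta/2) = 0.9989
F = 0.9977

0.9977


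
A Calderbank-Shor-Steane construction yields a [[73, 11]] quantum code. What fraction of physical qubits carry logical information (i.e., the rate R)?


Code rate R = k/n
= 11/73
= 0.1507

0.1507


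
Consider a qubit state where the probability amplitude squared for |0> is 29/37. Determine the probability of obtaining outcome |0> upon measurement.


|alpha|^2 = 29/37 = 0.7838
|beta|^2 = 1 - 29/37 = 8/37 = 0.2162
P(|0>) = |alpha|^2 = 0.7838

0.7838


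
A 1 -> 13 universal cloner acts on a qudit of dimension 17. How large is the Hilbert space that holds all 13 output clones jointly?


Output space = H^(tensor 13) where dim(H) = 17
dim = 17^13
= 289 (after 2 factors)
= 4913 (after 3 factors)
= 83521 (after 4 factors)
= 1419857 (after 5 factors)
= 24137569 (after 6 factors)
= 410338673 (after 7 factors)
= 6975757441 (after 8 factors)
= 118587876497 (after 9 factors)
= 2015993900449 (after 10 factors)
= 34271896307633 (after 11 factors)
= 582622237229761 (after 12 factors)
= 9904578032905937 (after 13 factors)
= 9904578032905937

9904578032905937


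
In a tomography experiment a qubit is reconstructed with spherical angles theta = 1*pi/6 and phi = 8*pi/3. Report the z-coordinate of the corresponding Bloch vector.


theta = 0.5236, phi = 8.3776
r_z = cos(theta) = 0.8660

0.8660


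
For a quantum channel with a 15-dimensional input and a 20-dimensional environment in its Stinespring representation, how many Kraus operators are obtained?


Tracing out the environment in an orthonormal basis {|i>_E} gives Kraus operators K_i = <i|_E U |0>_E.
Number of Kraus operators = dim(H_env) = d_env
= 20

20


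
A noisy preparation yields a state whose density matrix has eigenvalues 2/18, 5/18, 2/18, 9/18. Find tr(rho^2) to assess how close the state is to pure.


tr(rho^2) = sum of eigenvalues squared
= (2/18)^2 + (5/18)^2 + (2/18)^2 + (9/18)^2
= (4 + 25 + 4 + 81) / 324
= 114/324
= 0.3519

0.3519


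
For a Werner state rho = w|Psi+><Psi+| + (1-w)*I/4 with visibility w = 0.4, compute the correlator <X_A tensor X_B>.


|Psi+> = (|01> + |10>)/sqrt(2)
For the pure Bell state, <X_A X_B> = +1 (Bell-state Pauli correlator).
The maximally-mixed part I/4 has tr(I/4 * P tensor P) = 0 for any traceless Pauli P.
So <X_A X_B>_rho = w * (+1) + (1 - w) * 0
= 0.4 * (+1)
= 0.4000

0.4000


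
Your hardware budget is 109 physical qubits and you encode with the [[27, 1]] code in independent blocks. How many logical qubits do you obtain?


Each code block uses 27 physical qubits for 1 logical qubit(s).
Number of complete blocks = floor(109 / 27) = 4
Logical qubits = 4 * 1
= 4

4


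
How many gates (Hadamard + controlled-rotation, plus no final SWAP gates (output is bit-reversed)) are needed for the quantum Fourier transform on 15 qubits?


Hadamard gates: 15
Controlled rotations: n*(n-1)/2 = 15*14/2 = 105
SWAP gates: 0 (omitted)
Total = 15 + 105
= 120

120


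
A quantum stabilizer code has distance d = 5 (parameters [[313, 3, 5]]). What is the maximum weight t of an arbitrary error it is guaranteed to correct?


Code parameters: [[313, 3, 5]], distance d = 5.
Number of correctable errors = floor((d-1)/2)
= floor((5 - 1)/2)
= floor(4/2)
= 2

2


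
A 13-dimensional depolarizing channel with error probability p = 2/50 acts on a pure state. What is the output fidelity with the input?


F = (1-p) + p/d
= (1 - 0.0400) + 0.0400/13
= 0.9600 + 0.0031
= 0.9631

0.9631


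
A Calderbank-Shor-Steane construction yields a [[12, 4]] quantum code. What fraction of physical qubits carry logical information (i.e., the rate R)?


Code rate R = k/n
= 4/12
= 0.3333

0.3333


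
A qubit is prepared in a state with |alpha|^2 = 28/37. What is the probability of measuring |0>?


|alpha|^2 = 28/37 = 0.7568
|beta|^2 = 1 - 28/37 = 9/37 = 0.2432
P(|0>) = |alpha|^2 = 0.7568

0.7568


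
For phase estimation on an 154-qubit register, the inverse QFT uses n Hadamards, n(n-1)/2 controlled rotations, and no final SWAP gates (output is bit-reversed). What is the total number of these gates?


Hadamard gates: 154
Controlled rotations: n*(n-1)/2 = 154*153/2 = 11781
SWAP gates: 0 (omitted)
Total = 154 + 11781
= 11935

11935
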